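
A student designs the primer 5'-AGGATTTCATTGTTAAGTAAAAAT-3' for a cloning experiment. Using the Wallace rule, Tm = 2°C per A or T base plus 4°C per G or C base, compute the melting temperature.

58°C

C=1, T=9, A=10, G=4
A+T = 19, G+C = 5
Tm = 2(19) + 4(5) = 38 + 20 = 58°C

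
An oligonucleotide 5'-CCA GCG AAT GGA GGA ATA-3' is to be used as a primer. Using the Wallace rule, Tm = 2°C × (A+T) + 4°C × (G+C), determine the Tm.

T=2, C=3, A=7, G=6
So N_AT = 9 and N_GC = 9.
Tm = 2(9) + 4(9) = 18 + 36 = 54°C

54°C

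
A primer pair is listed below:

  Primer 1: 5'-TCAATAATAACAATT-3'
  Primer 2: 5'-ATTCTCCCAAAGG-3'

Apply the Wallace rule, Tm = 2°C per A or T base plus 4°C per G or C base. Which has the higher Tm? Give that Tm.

Primer 1: A+T=13, G+C=2 → Tm = 2(13)+4(2) = 34°C
Primer 2: A+T=7, G+C=6 → Tm = 2(7)+4(6) = 38°C
34°C vs 38°C → primer 2 is higher.

Primer 2, 38°C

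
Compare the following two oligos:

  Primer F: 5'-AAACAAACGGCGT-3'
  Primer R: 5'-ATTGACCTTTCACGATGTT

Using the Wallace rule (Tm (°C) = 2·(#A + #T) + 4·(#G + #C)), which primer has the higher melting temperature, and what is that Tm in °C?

Primer F: A+T=7, G+C=6 → Tm = 2(7)+4(6) = 38°C
Primer R: A+T=12, G+C=7 → Tm = 2(12)+4(7) = 52°C
38°C vs 52°C → primer R is higher.

Primer R, 52°C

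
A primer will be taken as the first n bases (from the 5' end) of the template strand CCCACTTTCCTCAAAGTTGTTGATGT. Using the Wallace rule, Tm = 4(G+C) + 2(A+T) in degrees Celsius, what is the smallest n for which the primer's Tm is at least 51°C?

n = 18

First 17 bases: CCCACTTTCCTCAAAGT → Tm = 50°C (< 51°C)
First 18 bases: CCCACTTTCCTCAAAGTT → Tm = 52°C (≥ 51°C)
Each additional base adds 2°C (A/T) or 4°C (G/C), so Tm is non-decreasing in n; n = 18 is the first length to reach 51°C.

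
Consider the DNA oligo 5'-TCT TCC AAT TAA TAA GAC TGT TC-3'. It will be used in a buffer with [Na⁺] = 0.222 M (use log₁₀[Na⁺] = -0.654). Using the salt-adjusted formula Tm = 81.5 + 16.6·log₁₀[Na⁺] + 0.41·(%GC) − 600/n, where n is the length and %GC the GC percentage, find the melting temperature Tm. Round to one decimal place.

57.0°C

Length n = 23. Counting bases: G=2, T=9, C=5, A=7
G+C = 7, so %GC = 7/23 × 100 = 30.435%
Salt term: 16.6 × (-0.654) = -10.856
GC term: 0.41 × 30.435 = 12.478; length term: −600/23 = −26.087
Tm = 81.5 + (-10.856) + 12.478 − 26.087 = 57.035 → 57.0°C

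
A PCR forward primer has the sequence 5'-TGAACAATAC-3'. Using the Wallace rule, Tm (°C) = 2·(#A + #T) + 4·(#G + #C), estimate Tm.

C=2, G=1, A=5, T=2
So N_AT = 7 and N_GC = 3.
Tm = 2(7) + 4(3) = 14 + 12 = 26°C

26°C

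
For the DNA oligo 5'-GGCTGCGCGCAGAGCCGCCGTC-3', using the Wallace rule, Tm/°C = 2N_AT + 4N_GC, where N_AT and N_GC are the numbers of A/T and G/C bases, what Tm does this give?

Counting bases: A=2, C=9, G=9, T=2
So N_AT = 4 and N_GC = 18.
Tm = 4·18 + 2·4 = 72 + 8 = 80°C

80°C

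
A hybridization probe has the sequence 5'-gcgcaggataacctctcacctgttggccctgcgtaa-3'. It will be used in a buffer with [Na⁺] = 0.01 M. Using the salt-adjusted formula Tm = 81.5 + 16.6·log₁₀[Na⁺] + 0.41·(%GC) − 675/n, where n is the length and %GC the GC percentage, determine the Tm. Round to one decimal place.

Length n = 36. A=7, G=9, T=8, C=12
G+C = 21, so %GC = 21/36 × 100 = 58.333%
Salt term: 16.6 × (-2) = -33.2
GC term: 0.41 × 58.333 = 23.917; length term: −675/36 = −18.75
Tm = 81.5 + (-33.2) + 23.917 − 18.75 = 53.467 → 53.5°C

53.5°C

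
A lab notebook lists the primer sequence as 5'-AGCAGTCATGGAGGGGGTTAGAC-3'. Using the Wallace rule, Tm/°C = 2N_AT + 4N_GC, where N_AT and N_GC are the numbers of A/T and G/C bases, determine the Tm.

Scanning the sequence gives G=10, C=3, T=4, A=6.
AT pairs contribute 10, GC pairs contribute 13.
Tm = 2×10 + 4×13 = 72°C

72°C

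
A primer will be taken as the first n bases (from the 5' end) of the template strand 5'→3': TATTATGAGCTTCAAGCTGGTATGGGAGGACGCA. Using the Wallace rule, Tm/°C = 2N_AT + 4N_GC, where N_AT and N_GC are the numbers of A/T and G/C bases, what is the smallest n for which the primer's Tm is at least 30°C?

n = 12

First 11 bases: TATTATGAGCT → Tm = 28°C (< 30°C)
First 12 bases: TATTATGAGCTT → Tm = 30°C (≥ 30°C)
Each additional base adds 2°C (A/T) or 4°C (G/C), so Tm is non-decreasing in n; n = 12 is the first length to reach 30°C.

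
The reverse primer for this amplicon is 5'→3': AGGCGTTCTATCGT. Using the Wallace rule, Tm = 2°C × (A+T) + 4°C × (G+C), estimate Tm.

Base counts: T=5, G=4, A=2, C=3
So N_AT = 7 and N_GC = 7.
Tm = 2(7) + 4(7) = 14 + 28 = 42°C

42°C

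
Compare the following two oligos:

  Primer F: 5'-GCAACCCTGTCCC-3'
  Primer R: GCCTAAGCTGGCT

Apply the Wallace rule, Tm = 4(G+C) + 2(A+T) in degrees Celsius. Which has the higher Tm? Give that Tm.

Primer F, 44°C

Primer F: A+T=4, G+C=9 → Tm = 2(4)+4(9) = 44°C
Primer R: A+T=5, G+C=8 → Tm = 2(5)+4(8) = 42°C
44°C vs 42°C → primer F is higher.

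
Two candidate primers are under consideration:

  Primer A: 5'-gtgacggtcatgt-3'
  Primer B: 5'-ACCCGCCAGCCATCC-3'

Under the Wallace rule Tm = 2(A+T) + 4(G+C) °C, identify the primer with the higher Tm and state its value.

Primer B, 52°C

Primer A: A+T=6, G+C=7 → Tm = 2(6)+4(7) = 40°C
Primer B: A+T=4, G+C=11 → Tm = 2(4)+4(11) = 52°C
40°C vs 52°C → primer B is higher.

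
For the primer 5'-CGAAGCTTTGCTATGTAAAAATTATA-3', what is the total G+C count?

7

Counting bases: A=10, C=3, G=4, T=9
Total G or C: 4 + 3 = 7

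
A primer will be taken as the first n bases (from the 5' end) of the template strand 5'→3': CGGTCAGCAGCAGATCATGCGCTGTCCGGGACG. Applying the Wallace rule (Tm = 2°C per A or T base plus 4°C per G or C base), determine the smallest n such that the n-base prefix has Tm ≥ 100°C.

First 29 bases: CGGTCAGCAGCAGATCATGCGCTGTCCGG → Tm = 96°C (< 100°C)
First 30 bases: CGGTCAGCAGCAGATCATGCGCTGTCCGGG → Tm = 100°C (≥ 100°C)
Each additional base adds 2°C (A/T) or 4°C (G/C), so Tm is non-decreasing in n; n = 30 is the first length to reach 100°C.

n = 30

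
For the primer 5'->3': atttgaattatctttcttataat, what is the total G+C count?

3

C=2, G=1, T=13, A=7
Total G or C: 1 + 2 = 3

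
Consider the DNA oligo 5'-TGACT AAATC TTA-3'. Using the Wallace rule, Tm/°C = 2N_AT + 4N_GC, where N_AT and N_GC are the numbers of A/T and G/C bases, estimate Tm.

32°C

Base counts: G=1, A=5, C=2, T=5
So N_AT = 10 and N_GC = 3.
Tm = 2(10) + 4(3) = 20 + 12 = 32°C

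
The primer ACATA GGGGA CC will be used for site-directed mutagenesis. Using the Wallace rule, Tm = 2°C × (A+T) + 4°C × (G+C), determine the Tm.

Counting bases: A=4, T=1, G=4, C=3
AT pairs contribute 5, GC pairs contribute 7.
Tm = 4·7 + 2·5 = 28 + 10 = 38°C

38°C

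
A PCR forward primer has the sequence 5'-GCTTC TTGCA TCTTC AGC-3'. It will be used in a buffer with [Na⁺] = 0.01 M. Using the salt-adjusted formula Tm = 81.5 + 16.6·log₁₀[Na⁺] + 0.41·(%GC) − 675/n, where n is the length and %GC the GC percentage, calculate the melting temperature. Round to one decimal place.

31.3°C

Length n = 18. Scanning the sequence gives G=3, C=6, A=2, T=7.
G+C = 9, so %GC = 9/18 × 100 = 50%
Salt term: 16.6 × (-2) = -33.2
GC term: 0.41 × 50 = 20.5; length term: −675/18 = −37.5
Tm = 81.5 + (-33.2) + 20.5 − 37.5 = 31.3 → 31.3°C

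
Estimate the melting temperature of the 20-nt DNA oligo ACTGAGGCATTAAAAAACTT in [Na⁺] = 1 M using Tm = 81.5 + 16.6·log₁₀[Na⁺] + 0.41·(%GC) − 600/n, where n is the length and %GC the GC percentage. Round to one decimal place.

Length n = 20. Base counts: A=9, C=3, T=5, G=3
G+C = 6, so %GC = 6/20 × 100 = 30%
Salt term: 16.6 × (0) = 0
GC term: 0.41 × 30 = 12.3; length term: −600/20 = −30
Tm = 81.5 + (0) + 12.3 − 30 = 63.8 → 63.8°C

63.8°C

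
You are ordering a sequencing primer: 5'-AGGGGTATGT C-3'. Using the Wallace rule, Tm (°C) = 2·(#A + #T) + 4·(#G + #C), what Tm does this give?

Base counts: G=5, A=2, C=1, T=3
A+T = 5, G+C = 6
Tm = 2(5) + 4(6) = 10 + 24 = 34°C

34°C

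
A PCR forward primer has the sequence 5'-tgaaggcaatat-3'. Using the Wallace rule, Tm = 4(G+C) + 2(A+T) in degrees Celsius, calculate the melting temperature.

32°C

Scanning the sequence gives A=5, G=3, C=1, T=3.
AT pairs contribute 8, GC pairs contribute 4.
Tm = 2×8 + 4×4 = 32°C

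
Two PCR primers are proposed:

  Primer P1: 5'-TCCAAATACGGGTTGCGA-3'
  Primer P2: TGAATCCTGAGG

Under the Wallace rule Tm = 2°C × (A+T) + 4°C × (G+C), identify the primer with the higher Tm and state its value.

Primer P1, 54°C

Primer P1: A+T=9, G+C=9 → Tm = 2(9)+4(9) = 54°C
Primer P2: A+T=6, G+C=6 → Tm = 2(6)+4(6) = 36°C
54°C vs 36°C → primer P1 is higher.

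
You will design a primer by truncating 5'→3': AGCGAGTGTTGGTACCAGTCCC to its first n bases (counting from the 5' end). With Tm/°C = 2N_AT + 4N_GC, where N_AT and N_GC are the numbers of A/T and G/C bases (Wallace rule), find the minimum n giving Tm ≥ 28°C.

First 8 bases: AGCGAGTG → Tm = 26°C (< 28°C)
First 9 bases: AGCGAGTGT → Tm = 28°C (≥ 28°C)
Since every base adds ≥2°C, Tm only increases with n, so the threshold is first crossed at n = 9.

n = 9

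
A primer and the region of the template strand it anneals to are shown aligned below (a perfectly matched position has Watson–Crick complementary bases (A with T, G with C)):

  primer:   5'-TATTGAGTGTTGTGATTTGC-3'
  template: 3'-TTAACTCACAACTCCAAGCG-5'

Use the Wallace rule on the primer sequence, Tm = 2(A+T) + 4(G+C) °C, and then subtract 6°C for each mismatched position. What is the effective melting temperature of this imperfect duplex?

30°C

Primer base counts: A=3, T=10, G=6, C=1 → A+T=13, G+C=7
Perfect-match Tm = 2(13) + 4(7) = 26 + 28 = 54°C
Mismatches (positions where the bases are not complementary): 4 (at positions 1, 13, 15, 18)
Effective Tm = 54 − 4×6 = 54 − 24 = 30°C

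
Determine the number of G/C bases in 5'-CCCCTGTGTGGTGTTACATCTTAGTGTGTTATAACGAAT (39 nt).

16

Base counts: T=15, A=8, C=7, G=9
Total G or C: 9 + 7 = 16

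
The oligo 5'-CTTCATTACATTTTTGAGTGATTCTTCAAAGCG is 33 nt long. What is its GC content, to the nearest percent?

33%

Base counts: C=6, G=5, A=8, T=14
G+C = 5 + 6 = 11 out of 33 bases
%GC = 11/33 × 100 = 33.33% ≈ 33%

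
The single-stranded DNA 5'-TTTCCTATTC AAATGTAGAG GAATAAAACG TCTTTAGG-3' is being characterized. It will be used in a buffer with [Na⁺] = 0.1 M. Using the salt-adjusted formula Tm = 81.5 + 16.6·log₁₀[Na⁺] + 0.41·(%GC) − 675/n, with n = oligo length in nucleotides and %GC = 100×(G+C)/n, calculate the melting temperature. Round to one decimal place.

Length n = 38. Scanning the sequence gives C=5, T=13, A=13, G=7.
G+C = 12, so %GC = 12/38 × 100 = 31.579%
Salt term: 16.6 × (-1) = -16.6
GC term: 0.41 × 31.579 = 12.947; length term: −675/38 = −17.763
Tm = 81.5 + (-16.6) + 12.947 − 17.763 = 60.084 → 60.1°C

60.1°C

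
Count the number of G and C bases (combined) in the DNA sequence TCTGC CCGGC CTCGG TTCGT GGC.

17

Counting bases: T=6, A=0, C=9, G=8
Total G or C: 8 + 9 = 17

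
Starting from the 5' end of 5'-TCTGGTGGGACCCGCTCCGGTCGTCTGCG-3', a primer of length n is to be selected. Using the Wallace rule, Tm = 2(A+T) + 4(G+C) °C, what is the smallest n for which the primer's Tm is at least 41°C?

n = 13

First 12 bases: TCTGGTGGGACC → Tm = 40°C (< 41°C)
First 13 bases: TCTGGTGGGACCC → Tm = 44°C (≥ 41°C)
Since every base adds ≥2°C, Tm only increases with n, so the threshold is first crossed at n = 13.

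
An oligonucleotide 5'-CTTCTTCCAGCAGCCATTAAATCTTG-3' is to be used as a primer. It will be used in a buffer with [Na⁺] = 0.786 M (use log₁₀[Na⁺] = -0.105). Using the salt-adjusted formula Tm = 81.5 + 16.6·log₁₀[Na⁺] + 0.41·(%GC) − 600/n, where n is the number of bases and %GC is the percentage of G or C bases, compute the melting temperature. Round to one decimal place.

Length n = 26. Base counts: T=9, C=8, A=6, G=3
G+C = 11, so %GC = 11/26 × 100 = 42.308%
Salt term: 16.6 × (-0.105) = -1.743
GC term: 0.41 × 42.308 = 17.346; length term: −600/26 = −23.077
Tm = 81.5 + (-1.743) + 17.346 − 23.077 = 74.026 → 74.0°C

74.0°C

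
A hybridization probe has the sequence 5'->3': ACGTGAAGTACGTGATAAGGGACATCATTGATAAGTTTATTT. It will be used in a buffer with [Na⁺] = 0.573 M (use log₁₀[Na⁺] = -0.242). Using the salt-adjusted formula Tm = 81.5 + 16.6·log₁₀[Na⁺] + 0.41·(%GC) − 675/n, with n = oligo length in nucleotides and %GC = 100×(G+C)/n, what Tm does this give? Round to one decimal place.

Length n = 42. Base counts: G=10, C=4, T=14, A=14
G+C = 14, so %GC = 14/42 × 100 = 33.333%
Salt term: 16.6 × (-0.242) = -4.017
GC term: 0.41 × 33.333 = 13.667; length term: −675/42 = −16.071
Tm = 81.5 + (-4.017) + 13.667 − 16.071 = 75.079 → 75.1°C

75.1°C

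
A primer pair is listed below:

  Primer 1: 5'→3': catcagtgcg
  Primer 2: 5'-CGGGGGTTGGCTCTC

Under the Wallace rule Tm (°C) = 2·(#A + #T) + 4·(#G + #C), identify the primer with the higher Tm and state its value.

Primer 1: A+T=4, G+C=6 → Tm = 2(4)+4(6) = 32°C
Primer 2: A+T=4, G+C=11 → Tm = 2(4)+4(11) = 52°C
32°C vs 52°C → primer 2 is higher.

Primer 2, 52°C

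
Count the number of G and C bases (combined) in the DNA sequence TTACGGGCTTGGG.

Base counts: G=6, A=1, T=4, C=2
G+C = 6 + 2 = 8

8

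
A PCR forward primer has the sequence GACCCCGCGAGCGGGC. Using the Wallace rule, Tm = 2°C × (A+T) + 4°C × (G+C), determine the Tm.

Counting bases: T=0, A=2, C=7, G=7
AT pairs contribute 2, GC pairs contribute 14.
Tm = 2×2 + 4×14 = 60°C

60°C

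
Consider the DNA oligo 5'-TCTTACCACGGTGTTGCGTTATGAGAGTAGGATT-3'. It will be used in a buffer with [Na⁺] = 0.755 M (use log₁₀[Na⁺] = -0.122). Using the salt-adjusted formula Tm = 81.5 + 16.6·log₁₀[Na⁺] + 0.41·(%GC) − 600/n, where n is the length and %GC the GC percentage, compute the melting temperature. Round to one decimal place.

79.9°C

Length n = 34. Base counts: A=7, T=12, C=5, G=10
G+C = 15, so %GC = 15/34 × 100 = 44.118%
Salt term: 16.6 × (-0.122) = -2.025
GC term: 0.41 × 44.118 = 18.088; length term: −600/34 = −17.647
Tm = 81.5 + (-2.025) + 18.088 − 17.647 = 79.916 → 79.9°C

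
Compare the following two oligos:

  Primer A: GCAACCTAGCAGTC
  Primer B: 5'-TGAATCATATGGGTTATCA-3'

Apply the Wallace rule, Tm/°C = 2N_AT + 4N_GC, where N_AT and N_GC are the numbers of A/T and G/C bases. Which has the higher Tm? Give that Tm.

Primer B, 50°C

Primer A: A+T=6, G+C=8 → Tm = 2(6)+4(8) = 44°C
Primer B: A+T=13, G+C=6 → Tm = 2(13)+4(6) = 50°C
44°C vs 50°C → primer B is higher.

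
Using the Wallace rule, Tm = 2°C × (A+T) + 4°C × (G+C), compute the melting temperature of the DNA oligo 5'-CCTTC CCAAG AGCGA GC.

C=7, G=4, T=2, A=4
So N_AT = 6 and N_GC = 11.
Tm = 4·11 + 2·6 = 44 + 12 = 56°C

56°C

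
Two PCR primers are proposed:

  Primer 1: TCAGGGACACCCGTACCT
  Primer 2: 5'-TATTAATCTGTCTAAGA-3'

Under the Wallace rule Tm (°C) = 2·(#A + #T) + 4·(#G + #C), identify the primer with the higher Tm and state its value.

Primer 1: A+T=7, G+C=11 → Tm = 2(7)+4(11) = 58°C
Primer 2: A+T=13, G+C=4 → Tm = 2(13)+4(4) = 42°C
58°C vs 42°C → primer 1 is higher.

Primer 1, 58°C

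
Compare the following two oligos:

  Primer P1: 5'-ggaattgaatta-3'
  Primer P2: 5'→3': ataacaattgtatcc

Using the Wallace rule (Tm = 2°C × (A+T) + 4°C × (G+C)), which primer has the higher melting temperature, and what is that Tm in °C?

Primer P2, 38°C

Primer P1: A+T=9, G+C=3 → Tm = 2(9)+4(3) = 30°C
Primer P2: A+T=11, G+C=4 → Tm = 2(11)+4(4) = 38°C
30°C vs 38°C → primer P2 is higher.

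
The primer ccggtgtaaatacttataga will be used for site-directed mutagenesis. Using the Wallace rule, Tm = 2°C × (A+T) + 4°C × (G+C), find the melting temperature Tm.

54°C

Scanning the sequence gives A=7, G=4, T=6, C=3.
A+T = 13, G+C = 7
Tm = 2×13 + 4×7 = 54°C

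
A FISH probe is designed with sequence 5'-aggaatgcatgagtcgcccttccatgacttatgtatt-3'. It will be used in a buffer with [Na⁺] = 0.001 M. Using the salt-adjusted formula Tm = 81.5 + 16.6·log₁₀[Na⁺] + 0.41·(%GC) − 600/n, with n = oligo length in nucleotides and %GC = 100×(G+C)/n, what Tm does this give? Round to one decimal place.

33.2°C

Length n = 37. Base counts: A=9, G=8, T=12, C=8
G+C = 16, so %GC = 16/37 × 100 = 43.243%
Salt term: 16.6 × (-3) = -49.8
GC term: 0.41 × 43.243 = 17.73; length term: −600/37 = −16.216
Tm = 81.5 + (-49.8) + 17.73 − 16.216 = 33.214 → 33.2°C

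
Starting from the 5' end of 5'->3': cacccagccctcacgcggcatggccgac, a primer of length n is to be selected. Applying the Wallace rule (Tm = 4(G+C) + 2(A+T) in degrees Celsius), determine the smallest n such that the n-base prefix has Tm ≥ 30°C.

n = 9

First 8 bases: CACCCAGC → Tm = 28°C (< 30°C)
First 9 bases: CACCCAGCC → Tm = 32°C (≥ 30°C)
Since every base adds ≥2°C, Tm only increases with n, so the threshold is first crossed at n = 9.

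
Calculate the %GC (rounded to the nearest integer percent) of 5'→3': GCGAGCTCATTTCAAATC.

Base counts: T=5, C=5, A=5, G=3
G+C = 3 + 5 = 8 out of 18 bases
%GC = 8/18 × 100 = 44.44% ≈ 44%

44%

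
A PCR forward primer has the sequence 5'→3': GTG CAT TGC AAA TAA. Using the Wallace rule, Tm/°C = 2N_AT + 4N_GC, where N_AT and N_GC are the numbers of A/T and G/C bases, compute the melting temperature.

Scanning the sequence gives G=3, T=4, C=2, A=6.
A+T = 10, G+C = 5
Tm = 2(10) + 4(5) = 20 + 20 = 40°C

40°C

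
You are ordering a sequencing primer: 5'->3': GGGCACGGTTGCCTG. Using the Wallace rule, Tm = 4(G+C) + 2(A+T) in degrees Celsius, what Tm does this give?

52°C

Base counts: G=7, A=1, T=3, C=4
AT pairs contribute 4, GC pairs contribute 11.
Tm = 4·11 + 2·4 = 44 + 8 = 52°C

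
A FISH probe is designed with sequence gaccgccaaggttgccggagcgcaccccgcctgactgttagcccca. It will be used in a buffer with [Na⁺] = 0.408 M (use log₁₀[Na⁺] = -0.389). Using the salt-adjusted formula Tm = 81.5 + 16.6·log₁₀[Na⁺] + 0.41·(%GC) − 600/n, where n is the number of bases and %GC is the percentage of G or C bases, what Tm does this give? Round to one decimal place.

90.5°C

Length n = 46. G=13, T=6, C=19, A=8
G+C = 32, so %GC = 32/46 × 100 = 69.565%
Salt term: 16.6 × (-0.389) = -6.457
GC term: 0.41 × 69.565 = 28.522; length term: −600/46 = −13.043
Tm = 81.5 + (-6.457) + 28.522 − 13.043 = 90.522 → 90.5°C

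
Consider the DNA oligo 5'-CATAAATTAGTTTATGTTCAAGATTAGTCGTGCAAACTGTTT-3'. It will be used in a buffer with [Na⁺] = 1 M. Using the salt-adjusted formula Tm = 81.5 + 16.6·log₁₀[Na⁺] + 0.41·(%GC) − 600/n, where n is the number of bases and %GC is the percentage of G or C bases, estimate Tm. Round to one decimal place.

Length n = 42. Base counts: G=7, T=17, C=5, A=13
G+C = 12, so %GC = 12/42 × 100 = 28.571%
Salt term: 16.6 × (0) = 0
GC term: 0.41 × 28.571 = 11.714; length term: −600/42 = −14.286
Tm = 81.5 + (0) + 11.714 − 14.286 = 78.928 → 78.9°C

78.9°C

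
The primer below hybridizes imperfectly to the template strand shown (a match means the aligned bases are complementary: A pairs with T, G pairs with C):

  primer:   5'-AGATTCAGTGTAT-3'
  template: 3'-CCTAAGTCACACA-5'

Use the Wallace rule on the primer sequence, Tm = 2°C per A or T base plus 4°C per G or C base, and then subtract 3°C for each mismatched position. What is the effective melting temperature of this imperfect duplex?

28°C

Primer base counts: A=4, T=5, G=3, C=1 → A+T=9, G+C=4
Perfect-match Tm = 2(9) + 4(4) = 18 + 16 = 34°C
Mismatches (positions where the bases are not complementary): 2 (at positions 1, 12)
Effective Tm = 34 − 2×3 = 34 − 6 = 28°C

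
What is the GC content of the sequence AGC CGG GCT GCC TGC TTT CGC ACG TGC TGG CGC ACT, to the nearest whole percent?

T=8, G=12, A=3, C=13
G+C = 12 + 13 = 25 out of 36 bases
%GC = 25/36 × 100 = 69.44% ≈ 69%

69%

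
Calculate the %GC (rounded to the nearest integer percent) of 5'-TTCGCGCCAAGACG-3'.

Counting bases: T=2, A=3, G=4, C=5
G+C = 4 + 5 = 9 out of 14 bases
%GC = 9/14 × 100 = 64.29% ≈ 64%

64%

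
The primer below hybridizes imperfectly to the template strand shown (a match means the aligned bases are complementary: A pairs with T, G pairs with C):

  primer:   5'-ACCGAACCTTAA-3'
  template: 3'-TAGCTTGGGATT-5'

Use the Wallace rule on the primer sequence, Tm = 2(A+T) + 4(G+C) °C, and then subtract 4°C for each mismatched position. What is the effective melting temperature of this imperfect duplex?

Primer base counts: A=5, T=2, G=1, C=4 → A+T=7, G+C=5
Perfect-match Tm = 2(7) + 4(5) = 14 + 20 = 34°C
Mismatches (positions where the bases are not complementary): 2 (at positions 2, 9)
Effective Tm = 34 − 2×4 = 34 − 8 = 26°C

26°C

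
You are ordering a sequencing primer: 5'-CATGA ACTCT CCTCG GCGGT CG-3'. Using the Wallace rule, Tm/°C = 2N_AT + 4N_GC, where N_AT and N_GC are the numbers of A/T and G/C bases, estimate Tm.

72°C

Counting bases: G=6, T=5, A=3, C=8
AT pairs contribute 8, GC pairs contribute 14.
Tm = 4·14 + 2·8 = 56 + 16 = 72°C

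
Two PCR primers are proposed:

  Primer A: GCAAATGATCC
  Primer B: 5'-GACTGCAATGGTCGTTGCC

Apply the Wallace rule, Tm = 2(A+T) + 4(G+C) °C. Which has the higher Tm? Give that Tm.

Primer A: A+T=6, G+C=5 → Tm = 2(6)+4(5) = 32°C
Primer B: A+T=8, G+C=11 → Tm = 2(8)+4(11) = 60°C
32°C vs 60°C → primer B is higher.

Primer B, 60°C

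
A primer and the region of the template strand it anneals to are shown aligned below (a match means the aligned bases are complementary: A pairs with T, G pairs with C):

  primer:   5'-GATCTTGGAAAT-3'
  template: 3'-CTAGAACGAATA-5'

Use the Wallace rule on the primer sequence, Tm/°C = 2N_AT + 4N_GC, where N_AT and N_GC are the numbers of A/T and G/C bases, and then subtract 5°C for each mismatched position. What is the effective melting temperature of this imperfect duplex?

Primer base counts: A=4, T=4, G=3, C=1 → A+T=8, G+C=4
Perfect-match Tm = 2(8) + 4(4) = 16 + 16 = 32°C
Mismatches (positions where the bases are not complementary): 3 (at positions 8, 9, 10)
Effective Tm = 32 − 3×5 = 32 − 15 = 17°C

17°C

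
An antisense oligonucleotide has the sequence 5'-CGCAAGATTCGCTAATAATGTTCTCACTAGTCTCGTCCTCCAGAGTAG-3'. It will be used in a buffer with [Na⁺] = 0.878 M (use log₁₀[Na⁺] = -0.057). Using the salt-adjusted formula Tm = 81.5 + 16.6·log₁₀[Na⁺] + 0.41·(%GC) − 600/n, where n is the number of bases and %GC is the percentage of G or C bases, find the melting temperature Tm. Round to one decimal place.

Length n = 48. G=9, C=13, A=12, T=14
G+C = 22, so %GC = 22/48 × 100 = 45.833%
Salt term: 16.6 × (-0.057) = -0.946
GC term: 0.41 × 45.833 = 18.792; length term: −600/48 = −12.5
Tm = 81.5 + (-0.946) + 18.792 − 12.5 = 86.846 → 86.8°C

86.8°C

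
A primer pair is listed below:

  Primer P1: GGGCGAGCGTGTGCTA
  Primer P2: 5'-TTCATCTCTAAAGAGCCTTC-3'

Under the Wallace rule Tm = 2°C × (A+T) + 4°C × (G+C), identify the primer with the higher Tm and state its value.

Primer P1: A+T=5, G+C=11 → Tm = 2(5)+4(11) = 54°C
Primer P2: A+T=12, G+C=8 → Tm = 2(12)+4(8) = 56°C
54°C vs 56°C → primer P2 is higher.

Primer P2, 56°C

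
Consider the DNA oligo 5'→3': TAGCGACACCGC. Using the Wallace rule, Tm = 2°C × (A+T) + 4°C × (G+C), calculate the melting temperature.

40°C

A=3, T=1, G=3, C=5
So N_AT = 4 and N_GC = 8.
Tm = 2×4 + 4×8 = 40°C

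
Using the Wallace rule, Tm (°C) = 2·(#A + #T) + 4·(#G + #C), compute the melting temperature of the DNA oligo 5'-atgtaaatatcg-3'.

30°C

Counting bases: T=4, G=2, A=5, C=1
AT pairs contribute 9, GC pairs contribute 3.
Tm = 2(9) + 4(3) = 18 + 12 = 30°C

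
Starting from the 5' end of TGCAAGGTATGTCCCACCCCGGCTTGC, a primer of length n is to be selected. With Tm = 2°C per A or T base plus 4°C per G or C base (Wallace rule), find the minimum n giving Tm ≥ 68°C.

First 20 bases: TGCAAGGTATGTCCCACCCC → Tm = 64°C (< 68°C)
First 21 bases: TGCAAGGTATGTCCCACCCCG → Tm = 68°C (≥ 68°C)
Each additional base adds 2°C (A/T) or 4°C (G/C), so Tm is non-decreasing in n; n = 21 is the first length to reach 68°C.

n = 21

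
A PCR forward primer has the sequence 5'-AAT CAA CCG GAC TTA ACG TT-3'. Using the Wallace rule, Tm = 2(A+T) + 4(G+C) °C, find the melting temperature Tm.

Base counts: G=3, C=5, A=7, T=5
So N_AT = 12 and N_GC = 8.
Tm = 4·8 + 2·12 = 32 + 24 = 56°C

56°C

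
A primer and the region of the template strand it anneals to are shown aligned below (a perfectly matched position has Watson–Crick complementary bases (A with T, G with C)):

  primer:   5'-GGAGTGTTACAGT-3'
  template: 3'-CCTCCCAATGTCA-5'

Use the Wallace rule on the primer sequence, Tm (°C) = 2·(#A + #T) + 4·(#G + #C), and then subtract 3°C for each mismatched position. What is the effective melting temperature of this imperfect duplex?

Primer base counts: A=3, T=4, G=5, C=1 → A+T=7, G+C=6
Perfect-match Tm = 2(7) + 4(6) = 14 + 24 = 38°C
Mismatches (positions where the bases are not complementary): 1 (at position 5)
Effective Tm = 38 − 1×3 = 38 − 3 = 35°C

35°C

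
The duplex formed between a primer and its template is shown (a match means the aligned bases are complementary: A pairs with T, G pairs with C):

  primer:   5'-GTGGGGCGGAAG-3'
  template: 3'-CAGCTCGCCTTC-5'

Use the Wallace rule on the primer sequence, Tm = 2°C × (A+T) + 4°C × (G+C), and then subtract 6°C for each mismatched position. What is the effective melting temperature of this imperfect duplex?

Primer base counts: A=2, T=1, G=8, C=1 → A+T=3, G+C=9
Perfect-match Tm = 2(3) + 4(9) = 6 + 36 = 42°C
Mismatches (positions where the bases are not complementary): 2 (at positions 3, 5)
Effective Tm = 42 − 2×6 = 42 − 12 = 30°C

30°C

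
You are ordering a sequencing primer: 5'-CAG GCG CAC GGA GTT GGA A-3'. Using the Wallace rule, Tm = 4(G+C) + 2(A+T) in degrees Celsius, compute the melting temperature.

62°C

G=8, T=2, A=5, C=4
So N_AT = 7 and N_GC = 12.
Tm = 4·12 + 2·7 = 48 + 14 = 62°C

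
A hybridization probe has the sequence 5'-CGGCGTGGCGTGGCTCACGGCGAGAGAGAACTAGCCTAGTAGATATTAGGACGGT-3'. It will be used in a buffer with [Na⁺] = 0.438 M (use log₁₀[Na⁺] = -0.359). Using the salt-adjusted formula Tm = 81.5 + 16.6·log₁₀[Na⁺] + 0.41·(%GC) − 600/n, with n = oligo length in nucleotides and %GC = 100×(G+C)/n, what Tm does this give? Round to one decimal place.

88.5°C

Length n = 55. Base counts: C=11, A=13, T=10, G=21
G+C = 32, so %GC = 32/55 × 100 = 58.182%
Salt term: 16.6 × (-0.359) = -5.959
GC term: 0.41 × 58.182 = 23.855; length term: −600/55 = −10.909
Tm = 81.5 + (-5.959) + 23.855 − 10.909 = 88.487 → 88.5°C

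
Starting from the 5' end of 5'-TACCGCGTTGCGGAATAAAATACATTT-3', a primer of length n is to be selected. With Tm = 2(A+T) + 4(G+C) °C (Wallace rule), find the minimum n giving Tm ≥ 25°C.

n = 8

First 7 bases: TACCGCG → Tm = 24°C (< 25°C)
First 8 bases: TACCGCGT → Tm = 26°C (≥ 25°C)
Since every base adds ≥2°C, Tm only increases with n, so the threshold is first crossed at n = 8.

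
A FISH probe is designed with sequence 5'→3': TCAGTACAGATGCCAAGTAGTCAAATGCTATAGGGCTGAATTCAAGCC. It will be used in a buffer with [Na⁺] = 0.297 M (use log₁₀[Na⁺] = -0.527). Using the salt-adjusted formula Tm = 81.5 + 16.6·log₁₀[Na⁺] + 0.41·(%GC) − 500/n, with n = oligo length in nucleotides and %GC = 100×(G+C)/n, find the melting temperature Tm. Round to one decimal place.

Length n = 48. C=10, G=11, T=11, A=16
G+C = 21, so %GC = 21/48 × 100 = 43.75%
Salt term: 16.6 × (-0.527) = -8.748
GC term: 0.41 × 43.75 = 17.938; length term: −500/48 = −10.417
Tm = 81.5 + (-8.748) + 17.938 − 10.417 = 80.273 → 80.3°C

80.3°C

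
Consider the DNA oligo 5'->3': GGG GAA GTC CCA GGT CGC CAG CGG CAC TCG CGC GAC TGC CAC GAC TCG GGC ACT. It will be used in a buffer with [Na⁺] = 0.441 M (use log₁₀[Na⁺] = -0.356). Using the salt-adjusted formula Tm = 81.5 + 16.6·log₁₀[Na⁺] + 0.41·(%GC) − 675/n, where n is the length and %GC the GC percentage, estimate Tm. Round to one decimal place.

92.7°C

Length n = 54. Counting bases: G=19, A=9, C=20, T=6
G+C = 39, so %GC = 39/54 × 100 = 72.222%
Salt term: 16.6 × (-0.356) = -5.91
GC term: 0.41 × 72.222 = 29.611; length term: −675/54 = −12.5
Tm = 81.5 + (-5.91) + 29.611 − 12.5 = 92.701 → 92.7°C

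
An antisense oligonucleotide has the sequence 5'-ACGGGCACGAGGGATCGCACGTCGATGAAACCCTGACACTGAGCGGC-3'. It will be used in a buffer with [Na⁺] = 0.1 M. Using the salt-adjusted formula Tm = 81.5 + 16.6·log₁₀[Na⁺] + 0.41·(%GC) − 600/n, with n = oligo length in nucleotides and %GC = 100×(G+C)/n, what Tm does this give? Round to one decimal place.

78.3°C

Length n = 47. Counting bases: G=16, A=12, T=5, C=14
G+C = 30, so %GC = 30/47 × 100 = 63.83%
Salt term: 16.6 × (-1) = -16.6
GC term: 0.41 × 63.83 = 26.17; length term: −600/47 = −12.766
Tm = 81.5 + (-16.6) + 26.17 − 12.766 = 78.304 → 78.3°C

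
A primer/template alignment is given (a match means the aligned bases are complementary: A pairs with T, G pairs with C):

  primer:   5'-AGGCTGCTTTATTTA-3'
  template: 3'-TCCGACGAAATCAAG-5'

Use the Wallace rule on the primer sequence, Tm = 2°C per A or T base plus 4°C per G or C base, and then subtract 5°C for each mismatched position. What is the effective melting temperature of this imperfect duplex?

30°C

Primer base counts: A=3, T=7, G=3, C=2 → A+T=10, G+C=5
Perfect-match Tm = 2(10) + 4(5) = 20 + 20 = 40°C
Mismatches (positions where the bases are not complementary): 2 (at positions 12, 15)
Effective Tm = 40 − 2×5 = 40 − 10 = 30°C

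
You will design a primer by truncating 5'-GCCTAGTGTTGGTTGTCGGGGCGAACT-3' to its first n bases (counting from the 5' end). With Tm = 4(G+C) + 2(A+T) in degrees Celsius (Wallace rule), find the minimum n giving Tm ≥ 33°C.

First 10 bases: GCCTAGTGTT → Tm = 30°C (< 33°C)
First 11 bases: GCCTAGTGTTG → Tm = 34°C (≥ 33°C)
Each additional base adds 2°C (A/T) or 4°C (G/C), so Tm is non-decreasing in n; n = 11 is the first length to reach 33°C.

n = 11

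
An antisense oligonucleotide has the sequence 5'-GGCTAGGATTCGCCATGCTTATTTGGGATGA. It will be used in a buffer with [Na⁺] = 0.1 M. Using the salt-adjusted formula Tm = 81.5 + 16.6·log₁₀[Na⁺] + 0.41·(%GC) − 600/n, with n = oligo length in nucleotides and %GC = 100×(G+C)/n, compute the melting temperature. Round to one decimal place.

Length n = 31. Scanning the sequence gives C=5, A=6, T=10, G=10.
G+C = 15, so %GC = 15/31 × 100 = 48.387%
Salt term: 16.6 × (-1) = -16.6
GC term: 0.41 × 48.387 = 19.839; length term: −600/31 = −19.355
Tm = 81.5 + (-16.6) + 19.839 − 19.355 = 65.384 → 65.4°C

65.4°C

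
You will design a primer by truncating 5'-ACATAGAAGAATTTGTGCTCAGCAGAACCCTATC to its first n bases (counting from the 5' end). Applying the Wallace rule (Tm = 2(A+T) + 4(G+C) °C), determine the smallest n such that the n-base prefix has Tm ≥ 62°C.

n = 23

First 22 bases: ACATAGAAGAATTTGTGCTCAG → Tm = 60°C (< 62°C)
First 23 bases: ACATAGAAGAATTTGTGCTCAGC → Tm = 64°C (≥ 62°C)
Each additional base adds 2°C (A/T) or 4°C (G/C), so Tm is non-decreasing in n; n = 23 is the first length to reach 62°C.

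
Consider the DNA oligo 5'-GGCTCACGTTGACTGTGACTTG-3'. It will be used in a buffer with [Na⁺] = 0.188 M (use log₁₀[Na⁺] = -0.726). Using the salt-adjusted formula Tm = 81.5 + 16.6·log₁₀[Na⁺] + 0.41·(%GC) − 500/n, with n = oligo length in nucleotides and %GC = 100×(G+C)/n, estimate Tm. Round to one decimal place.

Length n = 22. Counting bases: G=7, T=7, A=3, C=5
G+C = 12, so %GC = 12/22 × 100 = 54.545%
Salt term: 16.6 × (-0.726) = -12.052
GC term: 0.41 × 54.545 = 22.363; length term: −500/22 = −22.727
Tm = 81.5 + (-12.052) + 22.363 − 22.727 = 69.084 → 69.1°C

69.1°C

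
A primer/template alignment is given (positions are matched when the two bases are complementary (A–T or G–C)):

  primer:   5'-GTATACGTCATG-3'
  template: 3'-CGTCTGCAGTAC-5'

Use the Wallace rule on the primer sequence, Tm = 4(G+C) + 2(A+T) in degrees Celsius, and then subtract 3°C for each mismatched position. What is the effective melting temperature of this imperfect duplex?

28°C

Primer base counts: A=3, T=4, G=3, C=2 → A+T=7, G+C=5
Perfect-match Tm = 2(7) + 4(5) = 14 + 20 = 34°C
Mismatches (positions where the bases are not complementary): 2 (at positions 2, 4)
Effective Tm = 34 − 2×3 = 34 − 6 = 28°C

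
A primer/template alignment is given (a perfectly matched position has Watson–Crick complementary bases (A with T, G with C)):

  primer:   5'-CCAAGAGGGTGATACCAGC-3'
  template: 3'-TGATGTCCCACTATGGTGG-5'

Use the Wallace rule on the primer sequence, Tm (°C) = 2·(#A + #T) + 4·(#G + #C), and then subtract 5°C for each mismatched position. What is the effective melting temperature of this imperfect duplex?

40°C

Primer base counts: A=6, T=2, G=6, C=5 → A+T=8, G+C=11
Perfect-match Tm = 2(8) + 4(11) = 16 + 44 = 60°C
Mismatches (positions where the bases are not complementary): 4 (at positions 1, 3, 5, 18)
Effective Tm = 60 − 4×5 = 60 − 20 = 40°C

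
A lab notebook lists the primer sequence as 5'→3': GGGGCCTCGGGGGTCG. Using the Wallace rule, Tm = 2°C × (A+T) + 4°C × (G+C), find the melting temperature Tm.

60°C

Scanning the sequence gives T=2, C=4, G=10, A=0.
AT pairs contribute 2, GC pairs contribute 14.
Tm = 2×2 + 4×14 = 60°C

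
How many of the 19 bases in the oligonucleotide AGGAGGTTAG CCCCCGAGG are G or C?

Base counts: T=2, A=4, C=5, G=8
G+C = 8 + 5 = 13

13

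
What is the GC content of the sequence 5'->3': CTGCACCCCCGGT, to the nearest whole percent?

77%

Counting bases: T=2, C=7, G=3, A=1
G+C = 3 + 7 = 10 out of 13 bases
%GC = 10/13 × 100 = 76.92% ≈ 77%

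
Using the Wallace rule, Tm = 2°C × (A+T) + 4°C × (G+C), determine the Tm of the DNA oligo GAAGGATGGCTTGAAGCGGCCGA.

Scanning the sequence gives G=10, T=3, A=6, C=4.
So N_AT = 9 and N_GC = 14.
Tm = 4·14 + 2·9 = 56 + 18 = 74°C

74°C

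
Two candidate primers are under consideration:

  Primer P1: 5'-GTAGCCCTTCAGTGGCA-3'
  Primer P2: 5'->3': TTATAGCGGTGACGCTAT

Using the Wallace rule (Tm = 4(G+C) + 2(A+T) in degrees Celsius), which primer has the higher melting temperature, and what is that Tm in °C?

Primer P1, 54°C

Primer P1: A+T=7, G+C=10 → Tm = 2(7)+4(10) = 54°C
Primer P2: A+T=10, G+C=8 → Tm = 2(10)+4(8) = 52°C
54°C vs 52°C → primer P1 is higher.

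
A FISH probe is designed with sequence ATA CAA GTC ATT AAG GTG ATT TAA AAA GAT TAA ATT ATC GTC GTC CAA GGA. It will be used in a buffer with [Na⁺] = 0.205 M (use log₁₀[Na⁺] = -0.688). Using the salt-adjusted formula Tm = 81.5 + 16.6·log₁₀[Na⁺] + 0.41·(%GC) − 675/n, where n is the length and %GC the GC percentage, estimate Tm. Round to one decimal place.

Length n = 51. G=9, A=21, T=15, C=6
G+C = 15, so %GC = 15/51 × 100 = 29.412%
Salt term: 16.6 × (-0.688) = -11.421
GC term: 0.41 × 29.412 = 12.059; length term: −675/51 = −13.235
Tm = 81.5 + (-11.421) + 12.059 − 13.235 = 68.903 → 68.9°C

68.9°C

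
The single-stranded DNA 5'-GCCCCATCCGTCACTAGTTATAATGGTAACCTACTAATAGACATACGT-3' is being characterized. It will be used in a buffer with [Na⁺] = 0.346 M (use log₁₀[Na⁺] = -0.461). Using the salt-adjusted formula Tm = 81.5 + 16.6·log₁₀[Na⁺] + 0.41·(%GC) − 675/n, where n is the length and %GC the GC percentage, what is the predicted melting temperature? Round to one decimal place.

Length n = 48. T=13, G=7, A=15, C=13
G+C = 20, so %GC = 20/48 × 100 = 41.667%
Salt term: 16.6 × (-0.461) = -7.653
GC term: 0.41 × 41.667 = 17.083; length term: −675/48 = −14.062
Tm = 81.5 + (-7.653) + 17.083 − 14.062 = 76.868 → 76.9°C

76.9°C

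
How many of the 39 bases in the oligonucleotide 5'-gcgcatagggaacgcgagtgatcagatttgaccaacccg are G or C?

Counting bases: A=11, G=12, C=10, T=6
G+C = 12 + 10 = 22

22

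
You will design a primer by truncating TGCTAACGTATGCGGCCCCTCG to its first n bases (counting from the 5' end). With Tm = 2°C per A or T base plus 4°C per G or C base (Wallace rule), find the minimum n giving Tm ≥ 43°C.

n = 15

First 14 bases: TGCTAACGTATGCG → Tm = 42°C (< 43°C)
First 15 bases: TGCTAACGTATGCGG → Tm = 46°C (≥ 43°C)
Each additional base adds 2°C (A/T) or 4°C (G/C), so Tm is non-decreasing in n; n = 15 is the first length to reach 43°C.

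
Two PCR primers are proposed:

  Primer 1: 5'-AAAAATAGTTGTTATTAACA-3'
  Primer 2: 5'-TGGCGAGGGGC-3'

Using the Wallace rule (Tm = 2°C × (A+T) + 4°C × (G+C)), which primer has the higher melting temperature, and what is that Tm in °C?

Primer 1: A+T=17, G+C=3 → Tm = 2(17)+4(3) = 46°C
Primer 2: A+T=2, G+C=9 → Tm = 2(2)+4(9) = 40°C
46°C vs 40°C → primer 1 is higher.

Primer 1, 46°C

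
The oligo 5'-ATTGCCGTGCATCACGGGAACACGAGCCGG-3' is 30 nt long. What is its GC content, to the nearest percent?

63%

Scanning the sequence gives T=4, A=7, G=10, C=9.
G+C = 10 + 9 = 19 out of 30 bases
%GC = 19/30 × 100 = 63.33% ≈ 63%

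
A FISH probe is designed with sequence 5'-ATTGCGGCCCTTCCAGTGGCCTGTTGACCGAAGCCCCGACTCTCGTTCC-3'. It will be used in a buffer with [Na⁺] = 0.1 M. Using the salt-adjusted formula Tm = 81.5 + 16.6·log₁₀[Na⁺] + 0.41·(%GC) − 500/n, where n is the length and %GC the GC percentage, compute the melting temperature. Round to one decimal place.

80.6°C

Length n = 49. Scanning the sequence gives C=19, A=6, G=12, T=12.
G+C = 31, so %GC = 31/49 × 100 = 63.265%
Salt term: 16.6 × (-1) = -16.6
GC term: 0.41 × 63.265 = 25.939; length term: −500/49 = −10.204
Tm = 81.5 + (-16.6) + 25.939 − 10.204 = 80.635 → 80.6°C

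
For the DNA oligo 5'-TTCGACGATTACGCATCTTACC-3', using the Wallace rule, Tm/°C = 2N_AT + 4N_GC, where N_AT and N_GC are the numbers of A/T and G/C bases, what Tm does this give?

Counting bases: A=5, C=7, T=7, G=3
AT pairs contribute 12, GC pairs contribute 10.
Tm = 2×12 + 4×10 = 64°C

64°C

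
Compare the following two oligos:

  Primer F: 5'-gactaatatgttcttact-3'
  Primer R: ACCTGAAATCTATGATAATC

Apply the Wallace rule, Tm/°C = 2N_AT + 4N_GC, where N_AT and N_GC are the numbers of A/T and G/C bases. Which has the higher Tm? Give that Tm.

Primer F: A+T=13, G+C=5 → Tm = 2(13)+4(5) = 46°C
Primer R: A+T=14, G+C=6 → Tm = 2(14)+4(6) = 52°C
46°C vs 52°C → primer R is higher.

Primer R, 52°C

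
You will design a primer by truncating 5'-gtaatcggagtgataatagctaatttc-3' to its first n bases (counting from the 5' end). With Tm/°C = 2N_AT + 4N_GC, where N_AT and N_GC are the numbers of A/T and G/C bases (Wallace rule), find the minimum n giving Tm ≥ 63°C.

First 23 bases: GTAATCGGAGTGATAATAGCTAA → Tm = 62°C (< 63°C)
First 24 bases: GTAATCGGAGTGATAATAGCTAAT → Tm = 64°C (≥ 63°C)
Since every base adds ≥2°C, Tm only increases with n, so the threshold is first crossed at n = 24.

n = 24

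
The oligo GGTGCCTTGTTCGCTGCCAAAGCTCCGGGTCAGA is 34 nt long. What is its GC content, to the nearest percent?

62%

T=8, A=5, G=11, C=10
G+C = 11 + 10 = 21 out of 34 bases
%GC = 21/34 × 100 = 61.76% ≈ 62%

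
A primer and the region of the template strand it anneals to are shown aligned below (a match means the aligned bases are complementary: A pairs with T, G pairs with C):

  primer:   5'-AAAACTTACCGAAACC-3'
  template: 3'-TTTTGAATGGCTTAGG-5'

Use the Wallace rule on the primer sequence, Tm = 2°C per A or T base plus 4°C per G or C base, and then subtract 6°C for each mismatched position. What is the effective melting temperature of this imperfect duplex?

38°C

Primer base counts: A=8, T=2, G=1, C=5 → A+T=10, G+C=6
Perfect-match Tm = 2(10) + 4(6) = 20 + 24 = 44°C
Mismatches (positions where the bases are not complementary): 1 (at position 14)
Effective Tm = 44 − 1×6 = 44 − 6 = 38°C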